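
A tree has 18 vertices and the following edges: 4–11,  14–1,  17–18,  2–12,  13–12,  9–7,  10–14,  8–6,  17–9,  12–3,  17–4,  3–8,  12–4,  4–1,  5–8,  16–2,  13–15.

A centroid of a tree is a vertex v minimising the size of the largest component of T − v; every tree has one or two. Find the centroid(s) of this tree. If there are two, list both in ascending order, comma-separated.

If 4 is removed the pieces have sizes 9, 4, 3, 1, all ≤ ⌊18/2⌋ = 9.
12 is adjacent to 4 and is also a centroid (the largest component after removing it is likewise 9).

4, 12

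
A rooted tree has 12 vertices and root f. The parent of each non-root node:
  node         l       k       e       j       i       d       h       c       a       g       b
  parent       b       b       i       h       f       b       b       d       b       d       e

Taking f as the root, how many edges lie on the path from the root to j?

f–i–e–b–h–j — 5 edges.

5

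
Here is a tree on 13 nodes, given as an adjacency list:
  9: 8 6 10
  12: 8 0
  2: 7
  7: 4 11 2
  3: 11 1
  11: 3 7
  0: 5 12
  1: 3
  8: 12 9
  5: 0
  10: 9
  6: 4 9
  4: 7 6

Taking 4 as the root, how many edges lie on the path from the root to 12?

4

4–6–9–8–12 — 4 edges.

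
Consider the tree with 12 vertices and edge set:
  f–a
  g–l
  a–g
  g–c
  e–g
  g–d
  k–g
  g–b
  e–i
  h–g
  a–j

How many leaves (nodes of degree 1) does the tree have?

Exactly 9 nodes have a single neighbour: b, c, d, f, h, i, j, k, l.

9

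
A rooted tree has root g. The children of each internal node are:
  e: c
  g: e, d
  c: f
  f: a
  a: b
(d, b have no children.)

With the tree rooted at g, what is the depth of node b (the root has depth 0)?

Climbing from b to the root: b – a – f – c – e – g. That's 5 steps.

5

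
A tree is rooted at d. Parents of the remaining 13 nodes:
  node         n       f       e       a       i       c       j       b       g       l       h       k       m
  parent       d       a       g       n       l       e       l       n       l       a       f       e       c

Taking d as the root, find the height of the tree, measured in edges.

7

m sits deepest: d → n → a → l → g → e → c → m — 7 edges from the root.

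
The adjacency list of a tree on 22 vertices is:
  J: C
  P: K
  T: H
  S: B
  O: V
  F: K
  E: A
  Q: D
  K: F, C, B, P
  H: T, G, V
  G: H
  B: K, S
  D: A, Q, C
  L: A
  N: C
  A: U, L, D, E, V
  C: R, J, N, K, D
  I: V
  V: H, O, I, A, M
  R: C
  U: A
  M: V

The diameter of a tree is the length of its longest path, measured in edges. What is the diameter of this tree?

BFS from S reaches G last, at distance 8; BFS from G confirms no node is farther.
Path: S-B-K-C-D-A-V-H-G.

8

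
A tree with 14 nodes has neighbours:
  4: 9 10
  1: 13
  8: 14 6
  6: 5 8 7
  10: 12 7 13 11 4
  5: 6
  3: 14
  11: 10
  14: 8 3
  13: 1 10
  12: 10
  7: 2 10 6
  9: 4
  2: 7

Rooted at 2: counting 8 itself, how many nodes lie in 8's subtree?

Descendants of 8 (including itself): 8, 14, 3. That's 3.

3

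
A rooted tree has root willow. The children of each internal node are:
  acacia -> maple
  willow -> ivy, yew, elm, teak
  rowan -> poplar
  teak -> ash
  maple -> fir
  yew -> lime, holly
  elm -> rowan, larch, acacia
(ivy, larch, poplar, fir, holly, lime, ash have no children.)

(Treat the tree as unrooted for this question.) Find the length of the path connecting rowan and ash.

4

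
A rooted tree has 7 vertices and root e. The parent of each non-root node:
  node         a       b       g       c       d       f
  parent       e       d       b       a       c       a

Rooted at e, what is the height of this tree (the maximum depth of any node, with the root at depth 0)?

5

g sits deepest: e-a-c-d-b-g — 5 edges from the root.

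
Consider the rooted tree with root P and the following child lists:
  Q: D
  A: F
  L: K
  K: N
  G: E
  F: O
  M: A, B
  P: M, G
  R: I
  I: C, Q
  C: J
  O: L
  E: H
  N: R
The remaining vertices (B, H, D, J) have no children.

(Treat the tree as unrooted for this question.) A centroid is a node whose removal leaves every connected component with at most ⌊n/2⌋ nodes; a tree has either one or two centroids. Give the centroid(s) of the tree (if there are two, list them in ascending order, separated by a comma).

Delete O: the remaining components have sizes 9, 8. Max 9 ≤ 9, so O is a centroid.
Its neighbour L also leaves a largest component of size 9, so both are centroids.

L, O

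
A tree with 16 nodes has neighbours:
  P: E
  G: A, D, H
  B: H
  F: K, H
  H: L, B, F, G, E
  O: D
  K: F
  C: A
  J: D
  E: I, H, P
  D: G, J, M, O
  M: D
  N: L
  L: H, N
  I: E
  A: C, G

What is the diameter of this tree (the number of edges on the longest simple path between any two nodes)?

Starting from M, a farthest node is K at distance 5.
One longest path: M – D – G – H – F – K.
So the diameter is 5.

5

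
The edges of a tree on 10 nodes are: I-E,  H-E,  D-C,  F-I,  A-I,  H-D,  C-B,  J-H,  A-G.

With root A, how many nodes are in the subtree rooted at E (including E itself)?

The subtree rooted at E contains: E, H, D, J, C, B — 6 nodes.

6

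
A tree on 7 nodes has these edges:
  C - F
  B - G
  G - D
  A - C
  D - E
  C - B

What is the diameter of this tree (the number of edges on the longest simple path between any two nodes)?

A longest path is E–D–G–B–C–F, with 5 edges.

5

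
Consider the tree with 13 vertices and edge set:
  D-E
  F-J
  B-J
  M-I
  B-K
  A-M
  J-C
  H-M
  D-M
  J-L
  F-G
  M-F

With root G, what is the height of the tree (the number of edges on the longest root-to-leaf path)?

4

The longest root-to-leaf path is G–F–M–D–E (4 edges).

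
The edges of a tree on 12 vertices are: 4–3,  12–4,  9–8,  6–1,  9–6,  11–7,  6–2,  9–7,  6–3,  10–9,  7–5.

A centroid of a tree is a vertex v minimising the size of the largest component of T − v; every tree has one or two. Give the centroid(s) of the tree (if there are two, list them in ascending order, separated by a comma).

6, 9

Removing 6 splits the tree into components of sizes 6, 3, 1, 1; the largest is 6 ≤ ⌊12/2⌋ = 6.
9 is adjacent to 6 and is also a centroid (the largest component after removing it is likewise 6).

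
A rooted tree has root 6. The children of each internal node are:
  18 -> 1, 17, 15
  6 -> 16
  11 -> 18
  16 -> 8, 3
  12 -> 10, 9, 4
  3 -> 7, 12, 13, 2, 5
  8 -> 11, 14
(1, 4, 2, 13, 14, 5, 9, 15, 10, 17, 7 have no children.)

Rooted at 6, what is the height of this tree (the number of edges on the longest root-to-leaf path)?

5

A deepest node is 17, reached by 6-16-8-11-18-17.
That path has 5 edges, so the height is 5.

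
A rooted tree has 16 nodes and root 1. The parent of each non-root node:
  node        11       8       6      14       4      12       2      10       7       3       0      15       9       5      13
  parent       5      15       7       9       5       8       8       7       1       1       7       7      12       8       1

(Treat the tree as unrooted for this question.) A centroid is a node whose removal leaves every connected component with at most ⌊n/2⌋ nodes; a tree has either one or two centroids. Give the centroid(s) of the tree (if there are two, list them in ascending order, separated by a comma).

8, 15

If 8 is removed the pieces have sizes 8, 3, 3, 1, all ≤ ⌊16/2⌋ = 8.
Its neighbour 15 also leaves a largest component of size 8, so both are centroids.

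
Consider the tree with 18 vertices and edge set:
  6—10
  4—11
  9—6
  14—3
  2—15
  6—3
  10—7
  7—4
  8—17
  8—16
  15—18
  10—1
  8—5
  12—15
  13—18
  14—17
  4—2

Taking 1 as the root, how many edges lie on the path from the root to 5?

7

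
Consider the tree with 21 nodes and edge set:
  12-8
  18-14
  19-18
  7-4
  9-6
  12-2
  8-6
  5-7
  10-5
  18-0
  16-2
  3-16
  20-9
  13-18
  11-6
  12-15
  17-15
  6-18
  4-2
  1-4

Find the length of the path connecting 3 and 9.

6

Walking from 3: 3 – 16 – 2 – 12 – 8 – 6 – 9. Length 6.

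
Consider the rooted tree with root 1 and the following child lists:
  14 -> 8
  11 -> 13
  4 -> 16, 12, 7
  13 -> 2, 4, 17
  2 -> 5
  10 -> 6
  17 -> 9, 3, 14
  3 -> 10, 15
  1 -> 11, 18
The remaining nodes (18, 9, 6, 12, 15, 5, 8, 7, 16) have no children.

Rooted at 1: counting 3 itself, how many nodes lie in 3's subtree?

3's subtree: {3, 15, 10, 6}, size 4.

4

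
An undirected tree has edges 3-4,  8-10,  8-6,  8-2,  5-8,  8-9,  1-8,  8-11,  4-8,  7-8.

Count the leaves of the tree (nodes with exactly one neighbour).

9

The leaves are 1, 2, 3, 5, 6, 7, 9, 10, 11.
That is 9 leaves.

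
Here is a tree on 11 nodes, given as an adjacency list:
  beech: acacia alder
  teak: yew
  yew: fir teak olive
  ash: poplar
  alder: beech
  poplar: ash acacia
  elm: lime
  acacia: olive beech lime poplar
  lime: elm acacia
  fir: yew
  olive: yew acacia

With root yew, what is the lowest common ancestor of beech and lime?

acacia

Path beech→root: beech acacia olive yew; path lime→root: lime acacia olive yew.
First common node: acacia.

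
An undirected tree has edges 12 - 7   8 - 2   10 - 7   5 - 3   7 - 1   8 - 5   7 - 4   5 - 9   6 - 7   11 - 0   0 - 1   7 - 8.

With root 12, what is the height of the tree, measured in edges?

4

A deepest node is 11, reached by 12–7–1–0–11.
That path has 4 edges, so the height is 4.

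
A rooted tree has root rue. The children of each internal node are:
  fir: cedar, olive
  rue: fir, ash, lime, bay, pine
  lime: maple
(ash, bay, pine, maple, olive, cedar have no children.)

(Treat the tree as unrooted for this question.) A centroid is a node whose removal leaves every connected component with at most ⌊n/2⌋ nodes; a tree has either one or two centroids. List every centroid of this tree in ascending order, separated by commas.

rue

If rue is removed the pieces have sizes 3, 2, 1, 1, 1, all ≤ ⌊9/2⌋ = 4.
No neighbour of rue does as well, so rue is the unique centroid.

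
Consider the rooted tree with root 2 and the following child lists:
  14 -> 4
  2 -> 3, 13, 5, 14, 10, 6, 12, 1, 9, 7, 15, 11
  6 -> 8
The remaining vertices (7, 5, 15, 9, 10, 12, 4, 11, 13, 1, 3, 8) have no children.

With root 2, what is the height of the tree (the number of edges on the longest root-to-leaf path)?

2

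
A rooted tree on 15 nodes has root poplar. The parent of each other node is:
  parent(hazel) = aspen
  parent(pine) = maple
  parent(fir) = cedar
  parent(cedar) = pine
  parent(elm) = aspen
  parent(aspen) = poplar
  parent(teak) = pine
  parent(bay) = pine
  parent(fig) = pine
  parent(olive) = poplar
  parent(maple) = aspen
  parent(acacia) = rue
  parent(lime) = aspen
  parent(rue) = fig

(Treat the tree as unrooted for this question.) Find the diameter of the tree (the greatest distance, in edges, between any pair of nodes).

7

BFS from acacia reaches olive last, at distance 7; BFS from olive confirms no node is farther.
Path: acacia - rue - fig - pine - maple - aspen - poplar - olive.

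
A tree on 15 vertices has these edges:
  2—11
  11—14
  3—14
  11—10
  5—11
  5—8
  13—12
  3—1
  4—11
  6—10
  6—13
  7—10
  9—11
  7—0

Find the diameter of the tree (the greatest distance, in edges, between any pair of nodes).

7

BFS from 1 reaches 12 last, at distance 7; BFS from 12 confirms no node is farther.
Path: 1–3–14–11–10–6–13–12.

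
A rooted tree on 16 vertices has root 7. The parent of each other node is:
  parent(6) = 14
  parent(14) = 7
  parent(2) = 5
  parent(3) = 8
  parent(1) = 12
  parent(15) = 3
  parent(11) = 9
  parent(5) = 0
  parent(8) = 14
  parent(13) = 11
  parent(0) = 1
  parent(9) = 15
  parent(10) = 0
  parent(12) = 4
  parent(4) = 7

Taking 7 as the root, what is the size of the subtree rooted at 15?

4

Descendants of 15 (including itself): 15, 9, 11, 13. That's 4.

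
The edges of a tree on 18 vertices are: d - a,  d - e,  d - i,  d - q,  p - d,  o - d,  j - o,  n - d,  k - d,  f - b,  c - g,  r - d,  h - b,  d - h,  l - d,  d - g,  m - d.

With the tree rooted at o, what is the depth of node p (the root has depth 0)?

Climbing from p to the root: p–d–o. That's 2 steps.

2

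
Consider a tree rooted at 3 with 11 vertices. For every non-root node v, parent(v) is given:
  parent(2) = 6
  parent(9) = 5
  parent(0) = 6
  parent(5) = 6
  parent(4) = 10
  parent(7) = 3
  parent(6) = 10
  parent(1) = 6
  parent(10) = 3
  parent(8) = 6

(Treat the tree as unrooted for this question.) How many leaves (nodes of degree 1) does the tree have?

The leaves are 0, 1, 2, 4, 7, 8, 9.
That is 7 leaves.

7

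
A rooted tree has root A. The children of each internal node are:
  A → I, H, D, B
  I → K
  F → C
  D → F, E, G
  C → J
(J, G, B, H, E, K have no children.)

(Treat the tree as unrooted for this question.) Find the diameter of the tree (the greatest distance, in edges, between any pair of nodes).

6

Starting from J, a farthest node is K at distance 6.
One longest path: J–C–F–D–A–I–K.
So the diameter is 6.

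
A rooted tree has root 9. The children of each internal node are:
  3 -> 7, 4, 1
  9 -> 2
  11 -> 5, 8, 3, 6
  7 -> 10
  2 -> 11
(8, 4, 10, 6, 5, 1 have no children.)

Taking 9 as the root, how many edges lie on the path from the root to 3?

Climbing from 3 to the root: 3 – 11 – 2 – 9. That's 3 steps.

3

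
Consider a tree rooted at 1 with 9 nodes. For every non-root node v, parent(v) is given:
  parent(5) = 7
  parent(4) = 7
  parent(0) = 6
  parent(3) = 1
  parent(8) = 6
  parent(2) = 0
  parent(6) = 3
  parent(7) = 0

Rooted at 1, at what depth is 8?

3

Path from 1 to 8: 1 – 3 – 6 – 8, which has 3 edges.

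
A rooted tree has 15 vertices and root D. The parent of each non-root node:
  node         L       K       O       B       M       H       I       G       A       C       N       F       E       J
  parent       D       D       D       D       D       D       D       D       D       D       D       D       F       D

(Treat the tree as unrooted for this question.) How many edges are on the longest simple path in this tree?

A longest path is E-F-D-H, with 3 edges.

3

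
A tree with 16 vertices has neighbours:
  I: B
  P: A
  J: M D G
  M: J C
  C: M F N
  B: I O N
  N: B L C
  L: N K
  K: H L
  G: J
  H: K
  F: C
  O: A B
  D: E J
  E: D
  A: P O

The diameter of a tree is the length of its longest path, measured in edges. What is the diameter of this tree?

9

Starting from P, a farthest node is E at distance 9.
One longest path: P - A - O - B - N - C - M - J - D - E.
So the diameter is 9.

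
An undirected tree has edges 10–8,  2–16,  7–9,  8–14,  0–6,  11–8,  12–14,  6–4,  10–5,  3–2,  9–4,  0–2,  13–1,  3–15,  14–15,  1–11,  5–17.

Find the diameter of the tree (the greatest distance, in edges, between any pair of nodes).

A longest path is 7 – 9 – 4 – 6 – 0 – 2 – 3 – 15 – 14 – 8 – 11 – 1 – 13, with 12 edges.

12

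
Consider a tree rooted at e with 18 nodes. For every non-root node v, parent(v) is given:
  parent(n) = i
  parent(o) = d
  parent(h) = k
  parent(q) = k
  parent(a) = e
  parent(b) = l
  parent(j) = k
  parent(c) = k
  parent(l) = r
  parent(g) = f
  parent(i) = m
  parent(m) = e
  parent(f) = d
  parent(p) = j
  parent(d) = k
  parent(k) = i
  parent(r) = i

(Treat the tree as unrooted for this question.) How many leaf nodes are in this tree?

9

The leaves are a, b, c, g, h, n, o, p, q.
That is 9 leaves.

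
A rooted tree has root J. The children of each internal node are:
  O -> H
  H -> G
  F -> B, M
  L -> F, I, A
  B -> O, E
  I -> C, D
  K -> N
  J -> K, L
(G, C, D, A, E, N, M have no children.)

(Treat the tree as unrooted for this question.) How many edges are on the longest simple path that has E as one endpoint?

The node farthest from E is N, via E-B-F-L-J-K-N — 6 edges.

6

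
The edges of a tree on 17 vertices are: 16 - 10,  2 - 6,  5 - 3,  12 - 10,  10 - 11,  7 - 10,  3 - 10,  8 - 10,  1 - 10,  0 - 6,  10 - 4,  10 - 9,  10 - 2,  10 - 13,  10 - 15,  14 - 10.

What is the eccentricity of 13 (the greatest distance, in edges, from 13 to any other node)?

Distances from 13 peak at 4, attained at 0.
13-10-2-6-0

4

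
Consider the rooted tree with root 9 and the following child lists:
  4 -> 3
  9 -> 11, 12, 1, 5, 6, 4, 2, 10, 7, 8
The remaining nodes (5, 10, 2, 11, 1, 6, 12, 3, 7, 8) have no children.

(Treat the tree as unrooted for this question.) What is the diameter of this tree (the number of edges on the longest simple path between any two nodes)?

3

A longest path is 3-4-9-1, with 3 edges.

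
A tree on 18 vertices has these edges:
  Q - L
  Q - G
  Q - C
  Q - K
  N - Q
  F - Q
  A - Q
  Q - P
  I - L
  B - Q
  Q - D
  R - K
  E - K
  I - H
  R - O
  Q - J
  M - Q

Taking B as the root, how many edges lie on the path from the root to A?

2

Climbing from A to the root: A–Q–B. That's 2 steps.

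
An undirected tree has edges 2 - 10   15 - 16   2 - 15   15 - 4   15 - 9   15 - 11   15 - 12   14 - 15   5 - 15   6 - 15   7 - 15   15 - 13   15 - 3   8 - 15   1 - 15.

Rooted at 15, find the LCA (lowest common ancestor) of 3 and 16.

15

3's ancestor chain is 3, 15 and 16's is 16, 15; they first meet at 15.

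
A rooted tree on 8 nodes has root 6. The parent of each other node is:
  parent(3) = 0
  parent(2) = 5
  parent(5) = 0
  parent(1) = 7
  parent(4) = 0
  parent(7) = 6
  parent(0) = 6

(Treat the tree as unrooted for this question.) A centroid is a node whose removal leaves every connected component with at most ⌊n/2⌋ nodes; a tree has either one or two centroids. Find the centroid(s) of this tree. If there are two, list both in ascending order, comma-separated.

If 0 is removed the pieces have sizes 3, 2, 1, 1, all ≤ ⌊8/2⌋ = 4.
Every other node leaves some component of size > 4, so the centroid is unique.

0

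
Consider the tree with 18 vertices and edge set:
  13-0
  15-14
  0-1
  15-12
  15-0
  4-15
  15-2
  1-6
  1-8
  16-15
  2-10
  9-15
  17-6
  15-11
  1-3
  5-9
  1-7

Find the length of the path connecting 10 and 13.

10–2–15–0–13: 4 edges.

4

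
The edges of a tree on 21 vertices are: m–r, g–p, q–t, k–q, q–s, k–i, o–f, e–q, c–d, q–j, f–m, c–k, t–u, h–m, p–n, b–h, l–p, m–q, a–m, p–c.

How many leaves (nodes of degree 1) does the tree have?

13

The leaves are a, b, d, e, g, i, j, l, n, o, r, s, u.
That is 13 leaves.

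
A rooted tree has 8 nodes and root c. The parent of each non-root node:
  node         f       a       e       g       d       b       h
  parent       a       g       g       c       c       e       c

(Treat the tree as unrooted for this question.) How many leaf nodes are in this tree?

4

The leaves are b, d, f, h.
That is 4 leaves.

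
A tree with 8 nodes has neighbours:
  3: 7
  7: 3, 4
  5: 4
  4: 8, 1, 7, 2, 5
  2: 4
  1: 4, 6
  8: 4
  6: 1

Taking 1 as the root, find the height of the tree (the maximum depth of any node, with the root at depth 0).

A deepest node is 3, reached by 1 – 4 – 7 – 3.
That path has 3 edges, so the height is 3.

3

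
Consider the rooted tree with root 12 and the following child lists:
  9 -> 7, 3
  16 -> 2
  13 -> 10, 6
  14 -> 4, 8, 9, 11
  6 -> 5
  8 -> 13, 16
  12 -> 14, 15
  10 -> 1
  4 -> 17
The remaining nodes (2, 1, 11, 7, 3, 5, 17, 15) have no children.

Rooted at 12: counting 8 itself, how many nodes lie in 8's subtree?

8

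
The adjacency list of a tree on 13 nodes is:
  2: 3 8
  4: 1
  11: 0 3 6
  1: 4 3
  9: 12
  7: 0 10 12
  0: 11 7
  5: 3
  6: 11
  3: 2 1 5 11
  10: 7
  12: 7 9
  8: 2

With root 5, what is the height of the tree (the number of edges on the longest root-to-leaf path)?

A deepest node is 9, reached by 5 → 3 → 11 → 0 → 7 → 12 → 9.
That path has 6 edges, so the height is 6.

6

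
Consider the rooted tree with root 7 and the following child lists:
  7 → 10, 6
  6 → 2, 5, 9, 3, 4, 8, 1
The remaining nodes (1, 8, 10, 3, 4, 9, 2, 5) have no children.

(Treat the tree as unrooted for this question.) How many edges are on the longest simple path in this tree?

BFS from 10 reaches 5 last, at distance 3; BFS from 5 confirms no node is farther.
Path: 10–7–6–5.

3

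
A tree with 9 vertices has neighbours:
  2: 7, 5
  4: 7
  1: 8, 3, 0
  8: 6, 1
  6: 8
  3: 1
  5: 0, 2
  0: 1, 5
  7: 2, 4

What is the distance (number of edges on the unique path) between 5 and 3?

3

The path is 5 – 0 – 1 – 3, which has 3 edges.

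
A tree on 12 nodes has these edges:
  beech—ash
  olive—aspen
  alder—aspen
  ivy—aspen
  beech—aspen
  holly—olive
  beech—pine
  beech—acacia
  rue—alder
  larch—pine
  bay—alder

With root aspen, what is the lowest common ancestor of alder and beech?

aspen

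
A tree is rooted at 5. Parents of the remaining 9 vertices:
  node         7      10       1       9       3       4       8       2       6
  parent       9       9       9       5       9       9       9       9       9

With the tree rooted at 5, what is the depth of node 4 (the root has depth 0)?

5 – 9 – 4 — 2 edges.

2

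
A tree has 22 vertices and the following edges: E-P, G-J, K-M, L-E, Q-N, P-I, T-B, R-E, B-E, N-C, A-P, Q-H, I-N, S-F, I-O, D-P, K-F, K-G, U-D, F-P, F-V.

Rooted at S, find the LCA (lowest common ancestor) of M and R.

M's ancestor chain is M, K, F, S and R's is R, E, P, F, S; they first meet at F.

F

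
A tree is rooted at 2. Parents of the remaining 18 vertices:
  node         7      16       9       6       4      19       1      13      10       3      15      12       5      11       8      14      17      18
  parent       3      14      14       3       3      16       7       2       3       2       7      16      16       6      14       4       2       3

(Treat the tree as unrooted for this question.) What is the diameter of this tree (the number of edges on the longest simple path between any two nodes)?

6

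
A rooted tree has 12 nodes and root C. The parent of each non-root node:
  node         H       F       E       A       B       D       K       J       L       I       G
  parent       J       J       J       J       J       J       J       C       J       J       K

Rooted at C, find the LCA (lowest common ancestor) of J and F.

J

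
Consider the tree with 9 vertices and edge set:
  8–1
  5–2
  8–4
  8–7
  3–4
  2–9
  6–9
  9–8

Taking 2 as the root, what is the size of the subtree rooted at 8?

The subtree rooted at 8 contains: 8, 7, 4, 1, 3 — 5 nodes.

5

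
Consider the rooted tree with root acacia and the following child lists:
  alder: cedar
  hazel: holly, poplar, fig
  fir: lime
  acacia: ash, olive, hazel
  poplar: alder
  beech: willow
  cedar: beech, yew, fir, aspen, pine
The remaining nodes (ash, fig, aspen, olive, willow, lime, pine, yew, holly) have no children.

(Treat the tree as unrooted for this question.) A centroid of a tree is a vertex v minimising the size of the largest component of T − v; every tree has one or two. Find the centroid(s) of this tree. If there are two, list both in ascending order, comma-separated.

alder, cedar

If cedar is removed the pieces have sizes 8, 2, 2, 1, 1, 1, all ≤ ⌊16/2⌋ = 8.
alder is adjacent to cedar and is also a centroid (the largest component after removing it is likewise 8).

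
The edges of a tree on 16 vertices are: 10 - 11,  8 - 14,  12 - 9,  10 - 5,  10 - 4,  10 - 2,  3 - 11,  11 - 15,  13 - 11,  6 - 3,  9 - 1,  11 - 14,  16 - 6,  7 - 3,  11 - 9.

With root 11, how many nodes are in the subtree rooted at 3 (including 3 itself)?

4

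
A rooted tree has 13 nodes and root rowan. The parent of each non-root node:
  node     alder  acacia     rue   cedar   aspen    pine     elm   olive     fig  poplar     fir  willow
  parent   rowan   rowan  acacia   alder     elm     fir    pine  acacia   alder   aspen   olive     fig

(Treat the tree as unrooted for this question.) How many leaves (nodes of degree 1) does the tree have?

4

The leaves are cedar, poplar, rue, willow.
That is 4 leaves.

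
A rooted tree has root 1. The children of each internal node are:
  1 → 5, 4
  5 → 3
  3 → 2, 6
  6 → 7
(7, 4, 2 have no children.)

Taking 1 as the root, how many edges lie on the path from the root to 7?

1 → 5 → 3 → 6 → 7 — 4 edges.

4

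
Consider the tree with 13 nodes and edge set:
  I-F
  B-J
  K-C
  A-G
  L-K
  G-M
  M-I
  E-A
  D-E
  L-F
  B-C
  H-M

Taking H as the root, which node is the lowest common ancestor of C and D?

Ancestors of C (toward the root): C, K, L, F, I, M, H.
Ancestors of D: D, E, A, G, M, H.
The deepest node appearing in both lists is M.

M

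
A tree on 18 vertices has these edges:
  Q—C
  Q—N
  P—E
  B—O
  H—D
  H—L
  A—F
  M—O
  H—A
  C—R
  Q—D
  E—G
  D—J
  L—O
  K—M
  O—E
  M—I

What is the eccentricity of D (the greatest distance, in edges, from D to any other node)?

The node farthest from D is K (P, G, I also at distance 5), via D-H-L-O-M-K — 5 edges.

5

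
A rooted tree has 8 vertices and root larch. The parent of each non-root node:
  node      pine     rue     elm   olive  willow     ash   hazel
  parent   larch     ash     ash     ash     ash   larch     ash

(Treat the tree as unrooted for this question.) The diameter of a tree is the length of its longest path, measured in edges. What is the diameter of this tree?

3

BFS from pine reaches rue last, at distance 3; BFS from rue confirms no node is farther.
Path: pine-larch-ash-rue.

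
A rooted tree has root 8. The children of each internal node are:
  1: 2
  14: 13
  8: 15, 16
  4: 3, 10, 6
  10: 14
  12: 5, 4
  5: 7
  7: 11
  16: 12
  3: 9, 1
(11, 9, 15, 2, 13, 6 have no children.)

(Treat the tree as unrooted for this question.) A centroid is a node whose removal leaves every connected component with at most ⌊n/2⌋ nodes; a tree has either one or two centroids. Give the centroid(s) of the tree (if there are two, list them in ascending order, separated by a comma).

4

Removing 4 splits the tree into components of sizes 7, 4, 3, 1; the largest is 7 ≤ ⌊16/2⌋ = 8.
Every other node leaves some component of size > 8, so the centroid is unique.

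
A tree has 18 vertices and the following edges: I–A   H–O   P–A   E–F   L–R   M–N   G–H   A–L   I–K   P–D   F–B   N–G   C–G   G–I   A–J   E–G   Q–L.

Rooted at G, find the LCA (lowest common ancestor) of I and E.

Ancestors of I (toward the root): I, G.
Ancestors of E: E, G.
The deepest node appearing in both lists is G.

G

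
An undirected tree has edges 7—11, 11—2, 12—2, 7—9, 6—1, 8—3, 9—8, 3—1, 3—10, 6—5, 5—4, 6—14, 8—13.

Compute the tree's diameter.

10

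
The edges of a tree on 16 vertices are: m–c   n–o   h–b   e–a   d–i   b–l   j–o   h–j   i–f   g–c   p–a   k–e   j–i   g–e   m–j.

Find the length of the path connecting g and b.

5

Walking from g: g–c–m–j–h–b. Length 5.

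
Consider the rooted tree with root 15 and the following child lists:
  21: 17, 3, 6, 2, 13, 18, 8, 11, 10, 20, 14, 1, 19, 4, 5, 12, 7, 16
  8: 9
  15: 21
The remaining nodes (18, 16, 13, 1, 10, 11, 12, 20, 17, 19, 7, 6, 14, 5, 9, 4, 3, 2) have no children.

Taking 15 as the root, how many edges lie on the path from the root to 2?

2

Climbing from 2 to the root: 2 → 21 → 15. That's 2 steps.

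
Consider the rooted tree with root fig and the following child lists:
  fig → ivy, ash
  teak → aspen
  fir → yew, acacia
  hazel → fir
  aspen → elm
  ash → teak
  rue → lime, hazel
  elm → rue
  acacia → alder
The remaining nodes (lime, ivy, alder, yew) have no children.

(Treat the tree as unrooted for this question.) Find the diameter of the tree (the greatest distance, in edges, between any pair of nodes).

10

BFS from alder reaches ivy last, at distance 10; BFS from ivy confirms no node is farther.
Path: alder-acacia-fir-hazel-rue-elm-aspen-teak-ash-fig-ivy.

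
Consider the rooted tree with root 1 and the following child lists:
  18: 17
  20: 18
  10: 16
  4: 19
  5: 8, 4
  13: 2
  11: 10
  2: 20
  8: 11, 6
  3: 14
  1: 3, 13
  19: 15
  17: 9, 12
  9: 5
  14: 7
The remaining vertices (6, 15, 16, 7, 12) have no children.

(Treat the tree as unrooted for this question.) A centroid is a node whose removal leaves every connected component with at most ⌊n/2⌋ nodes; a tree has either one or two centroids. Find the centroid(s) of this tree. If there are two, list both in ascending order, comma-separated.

9, 17

Removing 9 splits the tree into components of sizes 10, 9; the largest is 10 ≤ ⌊20/2⌋ = 10.
Its neighbour 17 also leaves a largest component of size 10, so both are centroids.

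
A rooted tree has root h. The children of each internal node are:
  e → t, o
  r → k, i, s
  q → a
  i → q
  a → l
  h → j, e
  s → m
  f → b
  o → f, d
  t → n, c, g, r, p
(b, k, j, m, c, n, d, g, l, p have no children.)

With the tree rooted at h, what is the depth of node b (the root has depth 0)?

4

h–e–o–f–b — 4 edges.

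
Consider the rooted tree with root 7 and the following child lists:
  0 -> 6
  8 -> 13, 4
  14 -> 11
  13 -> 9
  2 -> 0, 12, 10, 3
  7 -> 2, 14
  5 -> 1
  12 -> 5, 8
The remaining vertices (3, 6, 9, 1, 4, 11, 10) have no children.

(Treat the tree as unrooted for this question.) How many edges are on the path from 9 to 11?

7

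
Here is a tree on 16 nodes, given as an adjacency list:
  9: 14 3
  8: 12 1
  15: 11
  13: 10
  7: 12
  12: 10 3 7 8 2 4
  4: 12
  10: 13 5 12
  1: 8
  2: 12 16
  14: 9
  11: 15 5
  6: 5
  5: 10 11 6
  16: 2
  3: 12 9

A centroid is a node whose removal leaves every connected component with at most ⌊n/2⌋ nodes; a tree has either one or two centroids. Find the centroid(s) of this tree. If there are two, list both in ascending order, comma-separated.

Delete 12: the remaining components have sizes 6, 3, 2, 2, 1, 1. Max 6 ≤ 8, so 12 is a centroid.
No neighbour of 12 does as well, so 12 is the unique centroid.

12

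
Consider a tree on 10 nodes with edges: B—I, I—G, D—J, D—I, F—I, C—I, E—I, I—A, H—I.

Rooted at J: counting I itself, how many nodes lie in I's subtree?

8

The subtree rooted at I contains: I, H, E, A, F, G, C, B — 8 nodes.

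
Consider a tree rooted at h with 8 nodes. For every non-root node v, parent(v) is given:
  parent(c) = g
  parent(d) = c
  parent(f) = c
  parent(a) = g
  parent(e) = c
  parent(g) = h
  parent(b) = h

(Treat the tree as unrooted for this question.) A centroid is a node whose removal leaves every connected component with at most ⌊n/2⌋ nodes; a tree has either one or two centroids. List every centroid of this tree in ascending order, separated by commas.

If c is removed the pieces have sizes 4, 1, 1, 1, all ≤ ⌊8/2⌋ = 4.
g is adjacent to c and is also a centroid (the largest component after removing it is likewise 4).

c, g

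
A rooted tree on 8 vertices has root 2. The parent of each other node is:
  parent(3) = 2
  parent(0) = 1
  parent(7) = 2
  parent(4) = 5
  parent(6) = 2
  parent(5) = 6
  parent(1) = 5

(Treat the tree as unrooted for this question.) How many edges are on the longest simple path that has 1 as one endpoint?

The node farthest from 1 is 7 (3 also at distance 4), via 1 – 5 – 6 – 2 – 7 — 4 edges.

4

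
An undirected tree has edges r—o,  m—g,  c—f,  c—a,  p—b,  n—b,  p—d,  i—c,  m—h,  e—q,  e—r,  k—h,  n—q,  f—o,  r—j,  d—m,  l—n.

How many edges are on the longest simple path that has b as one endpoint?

8

A farthest node from b is a (i also at distance 8).
The path b-n-q-e-r-o-f-c-a has 8 edges.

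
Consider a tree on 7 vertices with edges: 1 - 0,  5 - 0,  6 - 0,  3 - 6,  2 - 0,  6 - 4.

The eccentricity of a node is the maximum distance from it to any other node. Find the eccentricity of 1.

The node farthest from 1 is 4 (3 also at distance 3), via 1-0-6-4 — 3 edges.

3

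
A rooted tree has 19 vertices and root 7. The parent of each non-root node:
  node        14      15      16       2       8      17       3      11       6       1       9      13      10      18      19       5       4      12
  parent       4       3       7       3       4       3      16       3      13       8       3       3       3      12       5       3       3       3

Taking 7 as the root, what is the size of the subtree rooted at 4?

4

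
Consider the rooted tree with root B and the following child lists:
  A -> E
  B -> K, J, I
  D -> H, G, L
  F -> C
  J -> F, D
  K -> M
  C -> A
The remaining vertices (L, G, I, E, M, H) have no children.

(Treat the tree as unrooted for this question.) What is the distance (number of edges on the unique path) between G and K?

4

G – D – J – B – K: 4 edges.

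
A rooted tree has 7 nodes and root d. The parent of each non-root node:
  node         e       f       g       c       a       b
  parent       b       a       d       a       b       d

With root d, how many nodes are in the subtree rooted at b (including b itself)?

5

Descendants of b (including itself): b, a, e, f, c. That's 5.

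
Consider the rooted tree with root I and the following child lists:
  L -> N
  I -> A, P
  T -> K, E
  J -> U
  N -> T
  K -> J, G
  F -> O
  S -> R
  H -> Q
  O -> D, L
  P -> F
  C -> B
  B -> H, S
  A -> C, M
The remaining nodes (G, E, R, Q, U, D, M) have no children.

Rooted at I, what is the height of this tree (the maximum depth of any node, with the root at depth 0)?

U sits deepest: I – P – F – O – L – N – T – K – J – U — 9 edges from the root.

9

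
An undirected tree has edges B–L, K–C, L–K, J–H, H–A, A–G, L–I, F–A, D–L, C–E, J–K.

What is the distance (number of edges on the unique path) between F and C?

Walking from F: F – A – H – J – K – C. Length 5.

5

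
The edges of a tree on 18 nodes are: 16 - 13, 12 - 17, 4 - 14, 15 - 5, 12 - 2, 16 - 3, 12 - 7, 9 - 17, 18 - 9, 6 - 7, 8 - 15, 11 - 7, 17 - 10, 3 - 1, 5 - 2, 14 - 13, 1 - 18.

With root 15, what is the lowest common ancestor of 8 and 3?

8's ancestor chain is 8, 15 and 3's is 3, 1, 18, 9, 17, 12, 2, 5, 15; they first meet at 15.

15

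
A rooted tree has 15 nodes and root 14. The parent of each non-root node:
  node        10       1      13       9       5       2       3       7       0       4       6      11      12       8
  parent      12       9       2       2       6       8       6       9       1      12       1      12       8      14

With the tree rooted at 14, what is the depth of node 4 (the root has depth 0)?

3

14 → 8 → 12 → 4 — 3 edges.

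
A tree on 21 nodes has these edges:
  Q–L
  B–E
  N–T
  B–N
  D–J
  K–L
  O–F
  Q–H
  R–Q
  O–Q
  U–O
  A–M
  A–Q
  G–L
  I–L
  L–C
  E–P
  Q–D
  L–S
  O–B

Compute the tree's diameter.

6

Starting from T, a farthest node is K at distance 6.
One longest path: T – N – B – O – Q – L – K.
So the diameter is 6.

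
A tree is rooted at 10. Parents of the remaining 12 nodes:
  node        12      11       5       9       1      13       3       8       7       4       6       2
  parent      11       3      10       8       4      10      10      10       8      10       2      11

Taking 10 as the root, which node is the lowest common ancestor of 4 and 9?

Path 4→root: 4 10; path 9→root: 9 8 10.
First common node: 10.

10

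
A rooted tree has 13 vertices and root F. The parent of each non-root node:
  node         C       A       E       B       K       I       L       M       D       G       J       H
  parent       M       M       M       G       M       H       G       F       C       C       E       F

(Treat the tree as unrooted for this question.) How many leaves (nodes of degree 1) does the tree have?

7

Degree-1 nodes: A, B, D, I, J, K, L — 7 of them.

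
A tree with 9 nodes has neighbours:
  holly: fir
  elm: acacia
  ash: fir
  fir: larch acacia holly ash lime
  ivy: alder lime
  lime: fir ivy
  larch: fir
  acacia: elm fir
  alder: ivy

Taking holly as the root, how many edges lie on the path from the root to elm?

3

Climbing from elm to the root: elm – acacia – fir – holly. That's 3 steps.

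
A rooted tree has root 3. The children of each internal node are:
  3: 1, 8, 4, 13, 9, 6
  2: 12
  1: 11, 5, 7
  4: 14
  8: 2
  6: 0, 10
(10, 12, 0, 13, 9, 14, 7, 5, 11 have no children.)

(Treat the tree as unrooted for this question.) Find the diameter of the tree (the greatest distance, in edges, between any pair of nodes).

5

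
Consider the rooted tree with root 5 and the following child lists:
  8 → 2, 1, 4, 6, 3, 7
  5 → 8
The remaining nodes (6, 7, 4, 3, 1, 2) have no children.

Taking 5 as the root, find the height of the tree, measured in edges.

The longest root-to-leaf path is 5 → 8 → 1 (2 edges).

2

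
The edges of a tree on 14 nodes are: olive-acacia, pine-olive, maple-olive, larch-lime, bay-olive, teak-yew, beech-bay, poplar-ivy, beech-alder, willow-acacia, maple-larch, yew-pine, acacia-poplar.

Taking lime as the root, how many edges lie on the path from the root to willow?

5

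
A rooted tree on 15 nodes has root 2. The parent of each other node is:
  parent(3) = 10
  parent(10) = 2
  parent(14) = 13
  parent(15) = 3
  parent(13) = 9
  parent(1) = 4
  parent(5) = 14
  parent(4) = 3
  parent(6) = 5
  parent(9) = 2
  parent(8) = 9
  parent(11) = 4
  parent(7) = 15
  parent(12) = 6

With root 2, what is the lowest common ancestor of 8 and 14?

9

8's ancestor chain is 8, 9, 2 and 14's is 14, 13, 9, 2; they first meet at 9.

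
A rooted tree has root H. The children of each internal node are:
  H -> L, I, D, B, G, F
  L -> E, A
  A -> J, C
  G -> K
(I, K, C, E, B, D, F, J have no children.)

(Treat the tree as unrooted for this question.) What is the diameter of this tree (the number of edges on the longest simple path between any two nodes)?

5

BFS from K reaches J last, at distance 5; BFS from J confirms no node is farther.
Path: K – G – H – L – A – J.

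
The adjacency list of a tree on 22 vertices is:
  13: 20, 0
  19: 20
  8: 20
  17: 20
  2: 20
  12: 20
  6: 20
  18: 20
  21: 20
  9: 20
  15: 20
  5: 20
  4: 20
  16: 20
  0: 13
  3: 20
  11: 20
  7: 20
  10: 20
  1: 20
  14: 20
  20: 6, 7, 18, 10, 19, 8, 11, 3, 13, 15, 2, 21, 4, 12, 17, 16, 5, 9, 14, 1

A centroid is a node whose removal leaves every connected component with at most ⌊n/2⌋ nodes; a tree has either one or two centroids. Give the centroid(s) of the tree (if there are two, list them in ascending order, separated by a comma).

20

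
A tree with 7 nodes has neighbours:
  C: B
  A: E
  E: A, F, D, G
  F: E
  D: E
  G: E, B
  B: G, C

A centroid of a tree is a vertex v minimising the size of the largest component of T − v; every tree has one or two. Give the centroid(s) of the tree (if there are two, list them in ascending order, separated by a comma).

E

If E is removed the pieces have sizes 3, 1, 1, 1, all ≤ ⌊7/2⌋ = 3.
No neighbour of E does as well, so E is the unique centroid.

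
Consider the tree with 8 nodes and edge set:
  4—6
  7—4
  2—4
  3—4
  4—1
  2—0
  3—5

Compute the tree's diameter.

4

Starting from 5, a farthest node is 0 at distance 4.
One longest path: 5 - 3 - 4 - 2 - 0.
So the diameter is 4.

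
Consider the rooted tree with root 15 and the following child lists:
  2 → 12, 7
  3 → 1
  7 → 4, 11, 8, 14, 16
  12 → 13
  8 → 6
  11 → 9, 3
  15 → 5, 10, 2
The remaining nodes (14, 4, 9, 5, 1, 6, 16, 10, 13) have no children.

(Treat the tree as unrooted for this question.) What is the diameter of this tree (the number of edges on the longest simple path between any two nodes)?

6

A longest path is 1 - 3 - 11 - 7 - 2 - 15 - 10, with 6 edges.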